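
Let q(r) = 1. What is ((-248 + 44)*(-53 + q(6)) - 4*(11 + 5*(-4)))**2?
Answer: 113294736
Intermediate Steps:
((-248 + 44)*(-53 + q(6)) - 4*(11 + 5*(-4)))**2 = ((-248 + 44)*(-53 + 1) - 4*(11 + 5*(-4)))**2 = (-204*(-52) - 4*(11 - 20))**2 = (10608 - 4*(-9))**2 = (10608 + 36)**2 = 10644**2 = 113294736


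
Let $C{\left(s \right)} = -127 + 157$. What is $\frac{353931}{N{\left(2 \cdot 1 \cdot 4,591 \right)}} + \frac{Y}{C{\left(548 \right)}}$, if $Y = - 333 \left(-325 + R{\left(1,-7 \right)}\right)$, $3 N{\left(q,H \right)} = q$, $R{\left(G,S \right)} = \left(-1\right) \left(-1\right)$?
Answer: $\frac{5452821}{40} \approx 1.3632 \cdot 10^{5}$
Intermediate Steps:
$R{\left(G,S \right)} = 1$
$N{\left(q,H \right)} = \frac{q}{3}$
$Y = 107892$ ($Y = - 333 \left(-325 + 1\right) = \left(-333\right) \left(-324\right) = 107892$)
$C{\left(s \right)} = 30$
$\frac{353931}{N{\left(2 \cdot 1 \cdot 4,591 \right)}} + \frac{Y}{C{\left(548 \right)}} = \frac{353931}{\frac{1}{3} \cdot 2 \cdot 1 \cdot 4} + \frac{107892}{30} = \frac{353931}{\frac{1}{3} \cdot 2 \cdot 4} + 107892 \cdot \frac{1}{30} = \frac{353931}{\frac{1}{3} \cdot 8} + \frac{17982}{5} = \frac{353931}{\frac{8}{3}} + \frac{17982}{5} = 353931 \cdot \frac{3}{8} + \frac{17982}{5} = \frac{1061793}{8} + \frac{17982}{5} = \frac{5452821}{40}$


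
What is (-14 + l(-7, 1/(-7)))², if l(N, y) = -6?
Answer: 400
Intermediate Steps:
(-14 + l(-7, 1/(-7)))² = (-14 - 6)² = (-20)² = 400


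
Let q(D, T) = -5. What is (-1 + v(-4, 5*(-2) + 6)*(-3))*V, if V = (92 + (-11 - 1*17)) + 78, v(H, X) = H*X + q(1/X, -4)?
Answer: -4828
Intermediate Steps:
v(H, X) = -5 + H*X (v(H, X) = H*X - 5 = -5 + H*X)
V = 142 (V = (92 + (-11 - 17)) + 78 = (92 - 28) + 78 = 64 + 78 = 142)
(-1 + v(-4, 5*(-2) + 6)*(-3))*V = (-1 + (-5 - 4*(5*(-2) + 6))*(-3))*142 = (-1 + (-5 - 4*(-10 + 6))*(-3))*142 = (-1 + (-5 - 4*(-4))*(-3))*142 = (-1 + (-5 + 16)*(-3))*142 = (-1 + 11*(-3))*142 = (-1 - 33)*142 = -34*142 = -4828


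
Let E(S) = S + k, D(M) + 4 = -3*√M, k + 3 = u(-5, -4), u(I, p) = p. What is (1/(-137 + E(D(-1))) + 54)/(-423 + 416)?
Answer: -169022/21913 - 3*I/153391 ≈ -7.7133 - 1.9558e-5*I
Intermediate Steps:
k = -7 (k = -3 - 4 = -7)
D(M) = -4 - 3*√M
E(S) = -7 + S (E(S) = S - 7 = -7 + S)
(1/(-137 + E(D(-1))) + 54)/(-423 + 416) = (1/(-137 + (-7 + (-4 - 3*I))) + 54)/(-423 + 416) = (1/(-137 + (-7 + (-4 - 3*I))) + 54)/(-7) = (1/(-137 + (-11 - 3*I)) + 54)*(-⅐) = (1/(-148 - 3*I) + 54)*(-⅐) = ((-148 + 3*I)/21913 + 54)*(-⅐) = (54 + (-148 + 3*I)/21913)*(-⅐) = -54/7 - (-148 + 3*I)/153391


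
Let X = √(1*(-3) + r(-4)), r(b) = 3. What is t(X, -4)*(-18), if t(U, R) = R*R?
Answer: -288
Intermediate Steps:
X = 0 (X = √(1*(-3) + 3) = √(-3 + 3) = √0 = 0)
t(U, R) = R²
t(X, -4)*(-18) = (-4)²*(-18) = 16*(-18) = -288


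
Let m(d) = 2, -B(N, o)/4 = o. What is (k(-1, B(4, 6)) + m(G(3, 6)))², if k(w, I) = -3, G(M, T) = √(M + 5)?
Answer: 1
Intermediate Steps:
G(M, T) = √(5 + M)
B(N, o) = -4*o
(k(-1, B(4, 6)) + m(G(3, 6)))² = (-3 + 2)² = (-1)² = 1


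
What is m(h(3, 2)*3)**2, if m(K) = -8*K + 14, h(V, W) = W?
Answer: 1156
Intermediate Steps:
m(K) = 14 - 8*K
m(h(3, 2)*3)**2 = (14 - 16*3)**2 = (14 - 8*6)**2 = (14 - 48)**2 = (-34)**2 = 1156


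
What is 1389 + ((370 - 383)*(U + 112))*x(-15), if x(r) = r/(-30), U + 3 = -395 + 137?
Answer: 4715/2 ≈ 2357.5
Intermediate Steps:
U = -261 (U = -3 + (-395 + 137) = -3 - 258 = -261)
x(r) = -r/30 (x(r) = r*(-1/30) = -r/30)
1389 + ((370 - 383)*(U + 112))*x(-15) = 1389 + ((370 - 383)*(-261 + 112))*(-1/30*(-15)) = 1389 - 13*(-149)*(½) = 1389 + 1937*(½) = 1389 + 1937/2 = 4715/2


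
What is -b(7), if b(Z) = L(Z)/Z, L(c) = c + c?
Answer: -2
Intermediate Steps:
L(c) = 2*c
b(Z) = 2 (b(Z) = (2*Z)/Z = 2)
-b(7) = -1*2 = -2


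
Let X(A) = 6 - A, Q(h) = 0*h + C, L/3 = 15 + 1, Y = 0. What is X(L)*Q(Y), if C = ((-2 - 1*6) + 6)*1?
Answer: 84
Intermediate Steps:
C = -2 (C = ((-2 - 6) + 6)*1 = (-8 + 6)*1 = -2*1 = -2)
L = 48 (L = 3*(15 + 1) = 3*16 = 48)
Q(h) = -2 (Q(h) = 0*h - 2 = 0 - 2 = -2)
X(L)*Q(Y) = (6 - 1*48)*(-2) = (6 - 48)*(-2) = -42*(-2) = 84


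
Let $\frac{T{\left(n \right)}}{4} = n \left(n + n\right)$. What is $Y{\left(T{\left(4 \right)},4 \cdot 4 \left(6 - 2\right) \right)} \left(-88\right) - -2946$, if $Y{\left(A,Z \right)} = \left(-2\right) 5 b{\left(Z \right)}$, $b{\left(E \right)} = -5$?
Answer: $-1454$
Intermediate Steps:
$T{\left(n \right)} = 8 n^{2}$ ($T{\left(n \right)} = 4 n \left(n + n\right) = 4 n 2 n = 4 \cdot 2 n^{2} = 8 n^{2}$)
$Y{\left(A,Z \right)} = 50$ ($Y{\left(A,Z \right)} = \left(-2\right) 5 \left(-5\right) = \left(-10\right) \left(-5\right) = 50$)
$Y{\left(T{\left(4 \right)},4 \cdot 4 \left(6 - 2\right) \right)} \left(-88\right) - -2946 = 50 \left(-88\right) - -2946 = -4400 + 2946 = -1454$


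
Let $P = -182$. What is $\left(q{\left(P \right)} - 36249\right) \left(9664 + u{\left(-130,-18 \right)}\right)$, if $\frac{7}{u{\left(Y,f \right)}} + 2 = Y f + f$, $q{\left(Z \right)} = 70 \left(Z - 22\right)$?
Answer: $- \frac{1132884787623}{2320} \approx -4.8831 \cdot 10^{8}$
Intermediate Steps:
$q{\left(Z \right)} = -1540 + 70 Z$ ($q{\left(Z \right)} = 70 \left(-22 + Z\right) = -1540 + 70 Z$)
$u{\left(Y,f \right)} = \frac{7}{-2 + f + Y f}$ ($u{\left(Y,f \right)} = \frac{7}{-2 + \left(Y f + f\right)} = \frac{7}{-2 + \left(f + Y f\right)} = \frac{7}{-2 + f + Y f}$)
$\left(q{\left(P \right)} - 36249\right) \left(9664 + u{\left(-130,-18 \right)}\right) = \left(\left(-1540 + 70 \left(-182\right)\right) - 36249\right) \left(9664 + \frac{7}{-2 - 18 - -2340}\right) = \left(\left(-1540 - 12740\right) - 36249\right) \left(9664 + \frac{7}{-2 - 18 + 2340}\right) = \left(-14280 - 36249\right) \left(9664 + \frac{7}{2320}\right) = - 50529 \left(9664 + 7 \cdot \frac{1}{2320}\right) = - 50529 \left(9664 + \frac{7}{2320}\right) = \left(-50529\right) \frac{22420487}{2320} = - \frac{1132884787623}{2320}$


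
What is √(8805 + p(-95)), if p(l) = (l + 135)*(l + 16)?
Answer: √5645 ≈ 75.133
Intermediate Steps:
p(l) = (16 + l)*(135 + l) (p(l) = (135 + l)*(16 + l) = (16 + l)*(135 + l))
√(8805 + p(-95)) = √(8805 + (2160 + (-95)² + 151*(-95))) = √(8805 + (2160 + 9025 - 14345)) = √(8805 - 3160) = √5645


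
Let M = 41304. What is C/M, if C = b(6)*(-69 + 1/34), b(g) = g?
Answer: -2345/234056 ≈ -0.010019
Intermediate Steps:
C = -7035/17 (C = 6*(-69 + 1/34) = 6*(-2345/34) = -7035/17 ≈ -413.82)
C/M = -7035/17/41304 = -7035/17*1/41304 = -2345/234056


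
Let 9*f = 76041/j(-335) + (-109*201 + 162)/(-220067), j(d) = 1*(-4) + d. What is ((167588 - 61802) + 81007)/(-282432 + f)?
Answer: -4645088189803/7024017321654 ≈ -0.66131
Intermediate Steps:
j(d) = -4 + d
f = -619508982/24867571 (f = (76041/(-4 - 335) + (-109*201 + 162)/(-220067))/9 = (76041/(-339) + (-21909 + 162)*(-1/220067))/9 = (76041*(-1/339) - 21747*(-1/220067))/9 = (-25347/113 + 21747/220067)/9 = (⅑)*(-5575580838/24867571) = -619508982/24867571 ≈ -24.912)
((167588 - 61802) + 81007)/(-282432 + f) = ((167588 - 61802) + 81007)/(-282432 - 619508982/24867571) = (105786 + 81007)/(-7024017321654/24867571) = 186793*(-24867571/7024017321654) = -4645088189803/7024017321654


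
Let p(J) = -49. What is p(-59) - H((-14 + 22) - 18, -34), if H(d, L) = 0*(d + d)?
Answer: -49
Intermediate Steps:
H(d, L) = 0 (H(d, L) = 0*(2*d) = 0)
p(-59) - H((-14 + 22) - 18, -34) = -49 - 1*0 = -49 + 0 = -49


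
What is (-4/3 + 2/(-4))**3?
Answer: -1331/216 ≈ -6.1620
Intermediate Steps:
(-4/3 + 2/(-4))**3 = (-4*1/3 + 2*(-1/4))**3 = (-4/3 - 1/2)**3 = (-11/6)**3 = -1331/216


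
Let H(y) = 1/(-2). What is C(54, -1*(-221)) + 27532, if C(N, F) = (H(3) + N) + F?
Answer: 55613/2 ≈ 27807.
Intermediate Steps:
H(y) = -½
C(N, F) = -½ + F + N (C(N, F) = (-½ + N) + F = -½ + F + N)
C(54, -1*(-221)) + 27532 = (-½ - 1*(-221) + 54) + 27532 = (-½ + 221 + 54) + 27532 = 549/2 + 27532 = 55613/2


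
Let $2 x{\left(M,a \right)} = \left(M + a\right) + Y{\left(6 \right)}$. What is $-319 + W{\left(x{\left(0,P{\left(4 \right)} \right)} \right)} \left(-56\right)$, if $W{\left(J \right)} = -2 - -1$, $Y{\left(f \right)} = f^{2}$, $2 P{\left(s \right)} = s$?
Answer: $-263$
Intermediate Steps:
$P{\left(s \right)} = \frac{s}{2}$
$x{\left(M,a \right)} = 18 + \frac{M}{2} + \frac{a}{2}$ ($x{\left(M,a \right)} = \frac{\left(M + a\right) + 6^{2}}{2} = \frac{\left(M + a\right) + 36}{2} = \frac{36 + M + a}{2} = 18 + \frac{M}{2} + \frac{a}{2}$)
$W{\left(J \right)} = -1$ ($W{\left(J \right)} = -2 + 1 = -1$)
$-319 + W{\left(x{\left(0,P{\left(4 \right)} \right)} \right)} \left(-56\right) = -319 - -56 = -319 + 56 = -263$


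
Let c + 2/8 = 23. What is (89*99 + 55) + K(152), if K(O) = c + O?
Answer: 36163/4 ≈ 9040.8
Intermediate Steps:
c = 91/4 (c = -¼ + 23 = 91/4 ≈ 22.750)
K(O) = 91/4 + O
(89*99 + 55) + K(152) = (89*99 + 55) + (91/4 + 152) = (8811 + 55) + 699/4 = 8866 + 699/4 = 36163/4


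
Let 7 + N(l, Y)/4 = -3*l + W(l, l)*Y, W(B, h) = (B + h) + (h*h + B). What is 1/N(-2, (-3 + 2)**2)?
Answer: -1/12 ≈ -0.083333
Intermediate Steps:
W(B, h) = h + h**2 + 2*B (W(B, h) = (B + h) + (h**2 + B) = (B + h) + (B + h**2) = h + h**2 + 2*B)
N(l, Y) = -28 - 12*l + 4*Y*(l**2 + 3*l) (N(l, Y) = -28 + 4*(-3*l + (l + l**2 + 2*l)*Y) = -28 + 4*(-3*l + (l**2 + 3*l)*Y) = -28 + 4*(-3*l + Y*(l**2 + 3*l)) = -28 + (-12*l + 4*Y*(l**2 + 3*l)) = -28 - 12*l + 4*Y*(l**2 + 3*l))
1/N(-2, (-3 + 2)**2) = 1/(-28 - 12*(-2) + 4*(-3 + 2)**2*(-2)*(3 - 2)) = 1/(-28 + 24 + 4*(-1)**2*(-2)*1) = 1/(-28 + 24 + 4*1*(-2)*1) = 1/(-28 + 24 - 8) = 1/(-12) = -1/12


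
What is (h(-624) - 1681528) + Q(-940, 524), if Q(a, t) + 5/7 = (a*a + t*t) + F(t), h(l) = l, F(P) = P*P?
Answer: -1745805/7 ≈ -2.4940e+5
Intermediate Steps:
F(P) = P²
Q(a, t) = -5/7 + a² + 2*t² (Q(a, t) = -5/7 + ((a*a + t*t) + t²) = -5/7 + ((a² + t²) + t²) = -5/7 + (a² + 2*t²) = -5/7 + a² + 2*t²)
(h(-624) - 1681528) + Q(-940, 524) = (-624 - 1681528) + (-5/7 + (-940)² + 2*524²) = -1682152 + (-5/7 + 883600 + 2*274576) = -1682152 + (-5/7 + 883600 + 549152) = -1682152 + 10029259/7 = -1745805/7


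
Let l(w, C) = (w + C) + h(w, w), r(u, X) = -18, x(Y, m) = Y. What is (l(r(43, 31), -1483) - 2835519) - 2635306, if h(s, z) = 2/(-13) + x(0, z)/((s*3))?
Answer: -71140240/13 ≈ -5.4723e+6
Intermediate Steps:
h(s, z) = -2/13 (h(s, z) = 2/(-13) + 0/((s*3)) = 2*(-1/13) + 0/((3*s)) = -2/13 + 0*(1/(3*s)) = -2/13 + 0 = -2/13)
l(w, C) = -2/13 + C + w (l(w, C) = (w + C) - 2/13 = (C + w) - 2/13 = -2/13 + C + w)
(l(r(43, 31), -1483) - 2835519) - 2635306 = ((-2/13 - 1483 - 18) - 2835519) - 2635306 = (-19515/13 - 2835519) - 2635306 = -36881262/13 - 2635306 = -71140240/13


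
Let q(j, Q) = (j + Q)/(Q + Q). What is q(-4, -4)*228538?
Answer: 228538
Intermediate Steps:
q(j, Q) = (Q + j)/(2*Q) (q(j, Q) = (Q + j)/((2*Q)) = (Q + j)*(1/(2*Q)) = (Q + j)/(2*Q))
q(-4, -4)*228538 = ((½)*(-4 - 4)/(-4))*228538 = ((½)*(-¼)*(-8))*228538 = 1*228538 = 228538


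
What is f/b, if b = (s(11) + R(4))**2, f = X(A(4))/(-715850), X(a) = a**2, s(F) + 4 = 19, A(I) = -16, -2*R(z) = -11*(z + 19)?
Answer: -512/28665855325 ≈ -1.7861e-8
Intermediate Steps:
R(z) = 209/2 + 11*z/2 (R(z) = -(-11)*(z + 19)/2 = -(-11)*(19 + z)/2 = -(-209 - 11*z)/2 = 209/2 + 11*z/2)
s(F) = 15 (s(F) = -4 + 19 = 15)
f = -128/357925 (f = (-16)**2/(-715850) = 256*(-1/715850) = -128/357925 ≈ -0.00035762)
b = 80089/4 (b = (15 + (209/2 + (11/2)*4))**2 = (15 + (209/2 + 22))**2 = (15 + 253/2)**2 = (283/2)**2 = 80089/4 ≈ 20022.)
f/b = -128/(357925*80089/4) = -128/357925*4/80089 = -512/28665855325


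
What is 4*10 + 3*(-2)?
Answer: 34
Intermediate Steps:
4*10 + 3*(-2) = 40 - 6 = 34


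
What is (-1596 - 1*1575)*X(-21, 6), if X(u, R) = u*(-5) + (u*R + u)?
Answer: 133182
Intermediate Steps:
X(u, R) = -4*u + R*u (X(u, R) = -5*u + (R*u + u) = -5*u + (u + R*u) = -4*u + R*u)
(-1596 - 1*1575)*X(-21, 6) = (-1596 - 1*1575)*(-21*(-4 + 6)) = (-1596 - 1575)*(-21*2) = -3171*(-42) = 133182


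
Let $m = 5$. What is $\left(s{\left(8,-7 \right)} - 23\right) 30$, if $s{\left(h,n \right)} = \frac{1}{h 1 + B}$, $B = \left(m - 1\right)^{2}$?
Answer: $- \frac{2755}{4} \approx -688.75$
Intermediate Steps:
$B = 16$ ($B = \left(5 - 1\right)^{2} = 4^{2} = 16$)
$s{\left(h,n \right)} = \frac{1}{16 + h}$ ($s{\left(h,n \right)} = \frac{1}{h 1 + 16} = \frac{1}{h + 16} = \frac{1}{16 + h}$)
$\left(s{\left(8,-7 \right)} - 23\right) 30 = \left(\frac{1}{16 + 8} - 23\right) 30 = \left(\frac{1}{24} - 23\right) 30 = \left(- \frac{551}{24}\right) 30 = - \frac{2755}{4}$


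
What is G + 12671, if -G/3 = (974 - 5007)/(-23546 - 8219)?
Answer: 402482216/31765 ≈ 12671.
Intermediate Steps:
G = -12099/31765 (G = -3*(974 - 5007)/(-23546 - 8219) = -(-12099)/(-31765) = -(-12099)*(-1)/31765 = -3*4033/31765 = -12099/31765 ≈ -0.38089)
G + 12671 = -12099/31765 + 12671 = 402482216/31765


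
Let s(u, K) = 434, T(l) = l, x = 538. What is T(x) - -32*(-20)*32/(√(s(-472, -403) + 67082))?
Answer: 538 - 10240*√16879/16879 ≈ 459.18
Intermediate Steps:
T(x) - -32*(-20)*32/(√(s(-472, -403) + 67082)) = 538 - -32*(-20)*32/(√(434 + 67082)) = 538 - 640*32/(√67516) = 538 - 20480/(2*√16879) = 538 - 20480*√16879/33758 = 538 - 10240*√16879/16879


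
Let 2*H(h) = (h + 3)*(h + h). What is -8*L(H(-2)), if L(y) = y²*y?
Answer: 64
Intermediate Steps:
H(h) = h*(3 + h) (H(h) = ((h + 3)*(h + h))/2 = ((3 + h)*(2*h))/2 = (2*h*(3 + h))/2 = h*(3 + h))
L(y) = y³
-8*L(H(-2)) = -8*(-8*(3 - 2)³) = -8*(-2*1)³ = -8*(-2)³ = -8*(-8) = 64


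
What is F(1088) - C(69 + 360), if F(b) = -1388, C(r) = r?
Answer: -1817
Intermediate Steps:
F(1088) - C(69 + 360) = -1388 - (69 + 360) = -1388 - 1*429 = -1388 - 429 = -1817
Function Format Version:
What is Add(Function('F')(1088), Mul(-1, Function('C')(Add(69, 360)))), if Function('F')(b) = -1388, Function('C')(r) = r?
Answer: -1817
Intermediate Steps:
Add(Function('F')(1088), Mul(-1, Function('C')(Add(69, 360)))) = Add(-1388, Mul(-1, Add(69, 360))) = Add(-1388, Mul(-1, 429)) = Add(-1388, -429) = -1817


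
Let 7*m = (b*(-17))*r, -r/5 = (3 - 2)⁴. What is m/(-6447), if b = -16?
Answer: 1360/45129 ≈ 0.030136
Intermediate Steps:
r = -5 (r = -5*(3 - 2)⁴ = -5*1⁴ = -5*1 = -5)
m = -1360/7 (m = (-16*(-17)*(-5))/7 = (272*(-5))/7 = (⅐)*(-1360) = -1360/7 ≈ -194.29)
m/(-6447) = -1360/7/(-6447) = -1360/7*(-1/6447) = 1360/45129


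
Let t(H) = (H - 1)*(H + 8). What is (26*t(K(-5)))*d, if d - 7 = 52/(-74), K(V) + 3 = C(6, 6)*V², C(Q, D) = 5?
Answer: 95292340/37 ≈ 2.5755e+6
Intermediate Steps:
K(V) = -3 + 5*V²
d = 233/37 (d = 7 + 52/(-74) = 7 + 52*(-1/74) = 7 - 26/37 = 233/37 ≈ 6.2973)
t(H) = (-1 + H)*(8 + H)
(26*t(K(-5)))*d = (26*(-8 + (-3 + 5*(-5)²)² + 7*(-3 + 5*(-5)²)))*(233/37) = (26*(-8 + (-3 + 5*25)² + 7*(-3 + 5*25)))*(233/37) = (26*(-8 + (-3 + 125)² + 7*(-3 + 125)))*(233/37) = (26*(-8 + 122² + 7*122))*(233/37) = (26*(-8 + 14884 + 854))*(233/37) = (26*15730)*(233/37) = 408980*(233/37) = 95292340/37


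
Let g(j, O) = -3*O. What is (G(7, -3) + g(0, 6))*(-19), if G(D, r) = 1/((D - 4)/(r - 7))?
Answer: 1216/3 ≈ 405.33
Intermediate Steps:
G(D, r) = (-7 + r)/(-4 + D) (G(D, r) = 1/((-4 + D)/(-7 + r)) = (-7 + r)/(-4 + D))
(G(7, -3) + g(0, 6))*(-19) = ((-7 - 3)/(-4 + 7) - 3*6)*(-19) = (-10/3 - 18)*(-19) = -64/3*(-19) = 1216/3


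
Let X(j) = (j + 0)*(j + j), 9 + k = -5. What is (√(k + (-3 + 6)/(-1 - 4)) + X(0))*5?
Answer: I*√365 ≈ 19.105*I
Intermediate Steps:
k = -14 (k = -9 - 5 = -14)
X(j) = 2*j² (X(j) = j*(2*j) = 2*j²)
(√(k + (-3 + 6)/(-1 - 4)) + X(0))*5 = (√(-14 + (-3 + 6)/(-1 - 4)) + 2*0²)*5 = (√(-14 + 3/(-5)) + 2*0)*5 = (√(-14 + 3*(-⅕)) + 0)*5 = (√(-14 - ⅗) + 0)*5 = (√(-73/5) + 0)*5 = (I*√365/5 + 0)*5 = (I*√365/5)*5 = I*√365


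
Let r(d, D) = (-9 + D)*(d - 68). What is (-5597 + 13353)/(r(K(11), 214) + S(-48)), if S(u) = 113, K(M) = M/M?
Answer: -554/973 ≈ -0.56937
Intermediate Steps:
K(M) = 1
r(d, D) = (-68 + d)*(-9 + D) (r(d, D) = (-9 + D)*(-68 + d) = (-68 + d)*(-9 + D))
(-5597 + 13353)/(r(K(11), 214) + S(-48)) = (-5597 + 13353)/((612 - 68*214 - 9*1 + 214*1) + 113) = 7756/((612 - 14552 - 9 + 214) + 113) = 7756/(-13735 + 113) = 7756/(-13622) = 7756*(-1/13622) = -554/973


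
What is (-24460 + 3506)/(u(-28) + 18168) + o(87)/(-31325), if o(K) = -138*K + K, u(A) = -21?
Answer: -440089957/568454775 ≈ -0.77419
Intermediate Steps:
o(K) = -137*K
(-24460 + 3506)/(u(-28) + 18168) + o(87)/(-31325) = (-24460 + 3506)/(-21 + 18168) - 137*87/(-31325) = -20954/18147 - 11919*(-1/31325) = -20954*1/18147 + 11919/31325 = -20954/18147 + 11919/31325 = -440089957/568454775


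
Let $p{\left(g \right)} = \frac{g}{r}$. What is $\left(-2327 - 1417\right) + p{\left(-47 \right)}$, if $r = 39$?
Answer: $- \frac{146063}{39} \approx -3745.2$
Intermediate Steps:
$p{\left(g \right)} = \frac{g}{39}$
$\left(-2327 - 1417\right) + p{\left(-47 \right)} = \left(-2327 - 1417\right) + \frac{1}{39} \left(-47\right) = -3744 - \frac{47}{39} = - \frac{146063}{39}$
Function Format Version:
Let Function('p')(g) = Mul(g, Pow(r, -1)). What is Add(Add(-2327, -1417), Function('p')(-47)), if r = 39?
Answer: Rational(-146063, 39) ≈ -3745.2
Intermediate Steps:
Function('p')(g) = Mul(Rational(1, 39), g) (Function('p')(g) = Mul(g, Pow(39, -1)) = Mul(g, Rational(1, 39)) = Mul(Rational(1, 39), g))
Add(Add(-2327, -1417), Function('p')(-47)) = Add(Add(-2327, -1417), Mul(Rational(1, 39), -47)) = Add(-3744, Rational(-47, 39)) = Rational(-146063, 39)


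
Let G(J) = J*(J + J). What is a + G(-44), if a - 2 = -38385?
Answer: -34511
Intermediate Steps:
a = -38383 (a = 2 - 38385 = -38383)
G(J) = 2*J² (G(J) = J*(2*J) = 2*J²)
a + G(-44) = -38383 + 2*(-44)² = -38383 + 2*1936 = -38383 + 3872 = -34511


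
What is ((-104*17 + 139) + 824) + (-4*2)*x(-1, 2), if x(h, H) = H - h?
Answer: -829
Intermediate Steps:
((-104*17 + 139) + 824) + (-4*2)*x(-1, 2) = ((-104*17 + 139) + 824) + (-4*2)*(2 - 1*(-1)) = ((-1768 + 139) + 824) - 8*(2 + 1) = (-1629 + 824) - 8*3 = -805 - 24 = -829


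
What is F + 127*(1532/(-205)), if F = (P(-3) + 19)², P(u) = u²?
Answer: -33844/205 ≈ -165.09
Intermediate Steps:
F = 784 (F = ((-3)² + 19)² = (9 + 19)² = 28² = 784)
F + 127*(1532/(-205)) = 784 + 127*(1532/(-205)) = 784 + 127*(1532*(-1/205)) = 784 + 127*(-1532/205) = 784 - 194564/205 = -33844/205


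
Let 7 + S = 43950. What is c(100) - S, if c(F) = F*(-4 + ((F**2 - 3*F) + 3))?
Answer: 925957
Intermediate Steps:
S = 43943 (S = -7 + 43950 = 43943)
c(F) = F*(-1 + F**2 - 3*F) (c(F) = F*(-4 + (3 + F**2 - 3*F)) = F*(-1 + F**2 - 3*F))
c(100) - S = 100*(-1 + 100**2 - 3*100) - 1*43943 = 100*(-1 + 10000 - 300) - 43943 = 100*9699 - 43943 = 969900 - 43943 = 925957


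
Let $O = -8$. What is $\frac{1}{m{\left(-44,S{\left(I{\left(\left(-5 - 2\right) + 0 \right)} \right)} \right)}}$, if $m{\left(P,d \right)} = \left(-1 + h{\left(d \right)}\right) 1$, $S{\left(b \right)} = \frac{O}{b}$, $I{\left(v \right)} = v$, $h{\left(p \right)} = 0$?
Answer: $-1$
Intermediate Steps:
$S{\left(b \right)} = - \frac{8}{b}$
$m{\left(P,d \right)} = -1$ ($m{\left(P,d \right)} = \left(-1 + 0\right) 1 = \left(-1\right) 1 = -1$)
$\frac{1}{m{\left(-44,S{\left(I{\left(\left(-5 - 2\right) + 0 \right)} \right)} \right)}} = \frac{1}{-1} = -1$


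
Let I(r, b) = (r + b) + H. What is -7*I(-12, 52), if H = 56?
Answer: -672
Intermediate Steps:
I(r, b) = 56 + b + r (I(r, b) = (r + b) + 56 = (b + r) + 56 = 56 + b + r)
-7*I(-12, 52) = -7*(56 + 52 - 12) = -7*96 = -672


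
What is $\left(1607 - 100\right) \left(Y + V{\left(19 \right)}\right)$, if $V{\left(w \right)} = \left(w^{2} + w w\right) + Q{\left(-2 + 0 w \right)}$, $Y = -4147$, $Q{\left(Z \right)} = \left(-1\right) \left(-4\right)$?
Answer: $-5155447$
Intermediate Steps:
$Q{\left(Z \right)} = 4$
$V{\left(w \right)} = 4 + 2 w^{2}$ ($V{\left(w \right)} = \left(w^{2} + w w\right) + 4 = \left(w^{2} + w^{2}\right) + 4 = 2 w^{2} + 4 = 4 + 2 w^{2}$)
$\left(1607 - 100\right) \left(Y + V{\left(19 \right)}\right) = \left(1607 - 100\right) \left(-4147 + \left(4 + 2 \cdot 19^{2}\right)\right) = 1507 \left(-4147 + \left(4 + 2 \cdot 361\right)\right) = 1507 \left(-4147 + \left(4 + 722\right)\right) = 1507 \left(-4147 + 726\right) = 1507 \left(-3421\right) = -5155447$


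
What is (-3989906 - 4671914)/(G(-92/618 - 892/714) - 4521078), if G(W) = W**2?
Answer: 5855851306391310/3056488020434827 ≈ 1.9159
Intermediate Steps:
(-3989906 - 4671914)/(G(-92/618 - 892/714) - 4521078) = (-3989906 - 4671914)/((-92/618 - 892/714)**2 - 4521078) = -8661820/((-92*1/618 - 892*1/714)**2 - 4521078) = -8661820/((-46/309 - 446/357)**2 - 4521078) = -8661820/((-51412/36771)**2 - 4521078) = -8661820/(2643193744/1352106441 - 4521078) = -8661820/(-6112976040869654/1352106441) = -8661820*(-1352106441/6112976040869654) = 5855851306391310/3056488020434827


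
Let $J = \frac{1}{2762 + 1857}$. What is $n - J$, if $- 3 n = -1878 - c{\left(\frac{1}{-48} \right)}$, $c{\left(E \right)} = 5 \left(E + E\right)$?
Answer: $\frac{208164401}{332568} \approx 625.93$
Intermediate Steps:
$c{\left(E \right)} = 10 E$ ($c{\left(E \right)} = 5 \cdot 2 E = 10 E$)
$J = \frac{1}{4619} \approx 0.0002165$
$n = \frac{45067}{72}$ ($n = - \frac{-1878 - \frac{10}{-48}}{3} = - \frac{-1878 - 10 \left(- \frac{1}{48}\right)}{3} = - \frac{-1878 - - \frac{5}{24}}{3} = - \frac{-1878 + \frac{5}{24}}{3} = \left(- \frac{1}{3}\right) \left(- \frac{45067}{24}\right) = \frac{45067}{72} \approx 625.93$)
$n - J = \frac{45067}{72} - \frac{1}{4619} = \frac{208164401}{332568}$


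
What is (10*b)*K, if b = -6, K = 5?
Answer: -300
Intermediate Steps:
(10*b)*K = (10*(-6))*5 = -60*5 = -300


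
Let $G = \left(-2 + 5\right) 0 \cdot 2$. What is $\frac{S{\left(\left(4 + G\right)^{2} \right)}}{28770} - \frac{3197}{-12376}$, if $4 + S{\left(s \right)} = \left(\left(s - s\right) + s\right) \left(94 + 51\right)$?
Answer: $\frac{2872393}{8477560} \approx 0.33882$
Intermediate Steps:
$G = 0$ ($G = 3 \cdot 0 \cdot 2 = 0 \cdot 2 = 0$)
$S{\left(s \right)} = -4 + 145 s$ ($S{\left(s \right)} = -4 + \left(\left(s - s\right) + s\right) \left(94 + 51\right) = -4 + \left(0 + s\right) 145 = -4 + s 145 = -4 + 145 s$)
$\frac{S{\left(\left(4 + G\right)^{2} \right)}}{28770} - \frac{3197}{-12376} = \frac{-4 + 145 \left(4 + 0\right)^{2}}{28770} - \frac{3197}{-12376} = \left(-4 + 145 \cdot 4^{2}\right) \frac{1}{28770} - - \frac{3197}{12376} = \left(-4 + 145 \cdot 16\right) \frac{1}{28770} + \frac{3197}{12376} = \left(-4 + 2320\right) \frac{1}{28770} + \frac{3197}{12376} = 2316 \cdot \frac{1}{28770} + \frac{3197}{12376} = \frac{386}{4795} + \frac{3197}{12376} = \frac{2872393}{8477560}$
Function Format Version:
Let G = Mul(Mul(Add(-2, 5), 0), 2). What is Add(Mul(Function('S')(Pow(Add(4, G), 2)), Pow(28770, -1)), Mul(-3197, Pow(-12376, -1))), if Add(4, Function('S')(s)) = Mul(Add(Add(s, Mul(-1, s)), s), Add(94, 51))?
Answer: Rational(2872393, 8477560) ≈ 0.33882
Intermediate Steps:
G = 0 (G = Mul(Mul(3, 0), 2) = Mul(0, 2) = 0)
Function('S')(s) = Add(-4, Mul(145, s)) (Function('S')(s) = Add(-4, Mul(Add(Add(s, Mul(-1, s)), s), Add(94, 51))) = Add(-4, Mul(Add(0, s), 145)) = Add(-4, Mul(s, 145)) = Add(-4, Mul(145, s)))
Add(Mul(Function('S')(Pow(Add(4, G), 2)), Pow(28770, -1)), Mul(-3197, Pow(-12376, -1))) = Add(Mul(Add(-4, Mul(145, Pow(Add(4, 0), 2))), Pow(28770, -1)), Mul(-3197, Pow(-12376, -1))) = Add(Mul(Add(-4, Mul(145, Pow(4, 2))), Rational(1, 28770)), Mul(-3197, Rational(-1, 12376))) = Add(Mul(Add(-4, Mul(145, 16)), Rational(1, 28770)), Rational(3197, 12376)) = Add(Mul(Add(-4, 2320), Rational(1, 28770)), Rational(3197, 12376)) = Add(Mul(2316, Rational(1, 28770)), Rational(3197, 12376)) = Add(Rational(386, 4795), Rational(3197, 12376)) = Rational(2872393, 8477560)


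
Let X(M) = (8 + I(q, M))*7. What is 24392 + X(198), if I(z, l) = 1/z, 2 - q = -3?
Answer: 122247/5 ≈ 24449.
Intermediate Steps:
q = 5 (q = 2 - 1*(-3) = 2 + 3 = 5)
X(M) = 287/5 (X(M) = (8 + 1/5)*7 = (41/5)*7 = 287/5)
24392 + X(198) = 24392 + 287/5 = 122247/5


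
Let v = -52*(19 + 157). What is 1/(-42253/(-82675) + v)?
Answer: -82675/756599347 ≈ -0.00010927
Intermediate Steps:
v = -9152 (v = -52*176 = -9152)
1/(-42253/(-82675) + v) = 1/(-42253/(-82675) - 9152) = 1/(-42253*(-1/82675) - 9152) = 1/(42253/82675 - 9152) = 1/(-756599347/82675) = -82675/756599347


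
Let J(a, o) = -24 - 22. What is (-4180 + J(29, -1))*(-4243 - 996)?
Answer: 22140014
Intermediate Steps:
J(a, o) = -46
(-4180 + J(29, -1))*(-4243 - 996) = (-4180 - 46)*(-4243 - 996) = -4226*(-5239) = 22140014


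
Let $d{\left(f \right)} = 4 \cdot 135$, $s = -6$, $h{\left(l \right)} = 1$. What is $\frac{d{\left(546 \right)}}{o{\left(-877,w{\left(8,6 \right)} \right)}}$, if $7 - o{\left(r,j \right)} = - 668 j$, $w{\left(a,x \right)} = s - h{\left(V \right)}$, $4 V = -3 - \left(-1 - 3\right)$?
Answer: $- \frac{540}{4669} \approx -0.11566$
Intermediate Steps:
$V = \frac{1}{4}$ ($V = \frac{-3 - \left(-1 - 3\right)}{4} = \frac{-3 - -4}{4} = \frac{-3 + 4}{4} = \frac{1}{4} \cdot 1 = \frac{1}{4} \approx 0.25$)
$d{\left(f \right)} = 540$
$w{\left(a,x \right)} = -7$ ($w{\left(a,x \right)} = -6 - 1 = -7$)
$o{\left(r,j \right)} = 7 + 668 j$ ($o{\left(r,j \right)} = 7 - - 668 j = 7 + 668 j$)
$\frac{d{\left(546 \right)}}{o{\left(-877,w{\left(8,6 \right)} \right)}} = \frac{540}{7 + 668 \left(-7\right)} = \frac{540}{7 - 4676} = \frac{540}{-4669} = 540 \left(- \frac{1}{4669}\right) = - \frac{540}{4669}$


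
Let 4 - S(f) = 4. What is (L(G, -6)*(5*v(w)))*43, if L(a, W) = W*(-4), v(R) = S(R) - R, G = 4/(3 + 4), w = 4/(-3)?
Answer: 6880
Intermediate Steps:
S(f) = 0 (S(f) = 4 - 1*4 = 4 - 4 = 0)
w = -4/3 (w = 4*(-⅓) = -4/3 ≈ -1.3333)
G = 4/7 ≈ 0.57143
v(R) = -R (v(R) = 0 - R = -R)
L(a, W) = -4*W
(L(G, -6)*(5*v(w)))*43 = ((-4*(-6))*(5*(-1*(-4/3))))*43 = (24*(5*(4/3)))*43 = (24*(20/3))*43 = 160*43 = 6880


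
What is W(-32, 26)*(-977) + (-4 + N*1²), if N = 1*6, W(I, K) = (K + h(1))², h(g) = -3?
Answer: -516831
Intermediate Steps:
W(I, K) = (-3 + K)² (W(I, K) = (K - 3)² = (-3 + K)²)
N = 6
W(-32, 26)*(-977) + (-4 + N*1²) = (-3 + 26)²*(-977) + (-4 + 6*1²) = 23²*(-977) + (-4 + 6*1) = 529*(-977) + (-4 + 6) = -516833 + 2 = -516831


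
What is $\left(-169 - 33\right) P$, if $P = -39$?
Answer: $7878$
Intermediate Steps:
$\left(-169 - 33\right) P = \left(-169 - 33\right) \left(-39\right) = \left(-202\right) \left(-39\right) = 7878$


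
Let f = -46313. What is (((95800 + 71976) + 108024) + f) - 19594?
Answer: 209893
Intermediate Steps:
(((95800 + 71976) + 108024) + f) - 19594 = (((95800 + 71976) + 108024) - 46313) - 19594 = ((167776 + 108024) - 46313) - 19594 = (275800 - 46313) - 19594 = 229487 - 19594 = 209893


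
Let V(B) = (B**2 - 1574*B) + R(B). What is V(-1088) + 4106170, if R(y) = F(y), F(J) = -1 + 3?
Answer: 7002428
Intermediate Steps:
F(J) = 2
R(y) = 2
V(B) = 2 + B**2 - 1574*B (V(B) = (B**2 - 1574*B) + 2 = 2 + B**2 - 1574*B)
V(-1088) + 4106170 = (2 + (-1088)**2 - 1574*(-1088)) + 4106170 = (2 + 1183744 + 1712512) + 4106170 = 2896258 + 4106170 = 7002428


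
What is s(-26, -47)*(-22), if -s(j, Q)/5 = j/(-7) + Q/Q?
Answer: 3630/7 ≈ 518.57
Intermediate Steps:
s(j, Q) = -5 + 5*j/7 (s(j, Q) = -5*(j/(-7) + Q/Q) = -5*(j*(-⅐) + 1) = -5*(-j/7 + 1) = -5*(1 - j/7) = -5 + 5*j/7)
s(-26, -47)*(-22) = (-5 + (5/7)*(-26))*(-22) = (-5 - 130/7)*(-22) = -165/7*(-22) = 3630/7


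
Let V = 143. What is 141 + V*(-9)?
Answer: -1146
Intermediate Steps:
141 + V*(-9) = 141 + 143*(-9) = 141 - 1287 = -1146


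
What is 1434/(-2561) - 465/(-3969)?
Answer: -1500227/3388203 ≈ -0.44278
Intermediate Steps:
1434/(-2561) - 465/(-3969) = 1434*(-1/2561) - 465*(-1/3969) = -1434/2561 + 155/1323 = -1500227/3388203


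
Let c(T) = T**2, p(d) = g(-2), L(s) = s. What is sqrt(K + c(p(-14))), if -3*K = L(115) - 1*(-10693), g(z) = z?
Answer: 2*I*sqrt(8097)/3 ≈ 59.989*I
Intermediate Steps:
p(d) = -2
K = -10808/3 (K = -(115 - 1*(-10693))/3 = -(115 + 10693)/3 = -1/3*10808 = -10808/3 ≈ -3602.7)
sqrt(K + c(p(-14))) = sqrt(-10808/3 + (-2)**2) = sqrt(-10808/3 + 4) = sqrt(-10796/3) = 2*I*sqrt(8097)/3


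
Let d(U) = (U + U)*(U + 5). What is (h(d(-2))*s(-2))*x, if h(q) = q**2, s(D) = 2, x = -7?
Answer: -2016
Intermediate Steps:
d(U) = 2*U*(5 + U) (d(U) = (2*U)*(5 + U) = 2*U*(5 + U))
(h(d(-2))*s(-2))*x = ((2*(-2)*(5 - 2))**2*2)*(-7) = ((2*(-2)*3)**2*2)*(-7) = ((-12)**2*2)*(-7) = (144*2)*(-7) = 288*(-7) = -2016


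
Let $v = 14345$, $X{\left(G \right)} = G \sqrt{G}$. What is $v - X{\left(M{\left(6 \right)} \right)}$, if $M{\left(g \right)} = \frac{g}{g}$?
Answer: $14344$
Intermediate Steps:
$M{\left(g \right)} = 1$
$X{\left(G \right)} = G^{\frac{3}{2}}$
$v - X{\left(M{\left(6 \right)} \right)} = 14345 - 1^{\frac{3}{2}} = 14345 - 1 = 14344$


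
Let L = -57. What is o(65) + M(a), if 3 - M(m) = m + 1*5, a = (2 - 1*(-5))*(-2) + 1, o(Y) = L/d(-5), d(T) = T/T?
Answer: -46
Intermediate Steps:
d(T) = 1
o(Y) = -57 (o(Y) = -57/1 = -57*1 = -57)
a = -13 (a = (2 + 5)*(-2) + 1 = 7*(-2) + 1 = -14 + 1 = -13)
M(m) = -2 - m (M(m) = 3 - (m + 1*5) = 3 - (m + 5) = 3 - (5 + m) = 3 + (-5 - m) = -2 - m)
o(65) + M(a) = -57 + (-2 - 1*(-13)) = -57 + (-2 + 13) = -57 + 11 = -46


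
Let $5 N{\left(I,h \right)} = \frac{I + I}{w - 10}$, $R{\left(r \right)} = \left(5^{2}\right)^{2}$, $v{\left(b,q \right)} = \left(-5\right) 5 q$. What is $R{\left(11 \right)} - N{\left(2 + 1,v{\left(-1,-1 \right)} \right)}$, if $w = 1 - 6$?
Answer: $\frac{15627}{25} \approx 625.08$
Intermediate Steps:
$v{\left(b,q \right)} = - 25 q$
$R{\left(r \right)} = 625$ ($R{\left(r \right)} = 25^{2} = 625$)
$w = -5$ ($w = 1 - 6 = -5$)
$N{\left(I,h \right)} = - \frac{2 I}{75}$ ($N{\left(I,h \right)} = \frac{\left(I + I\right) \frac{1}{-5 - 10}}{5} = \frac{2 I \frac{1}{-15}}{5} = \frac{2 I \left(- \frac{1}{15}\right)}{5} = \frac{\left(- \frac{2}{15}\right) I}{5} = - \frac{2 I}{75}$)
$R{\left(11 \right)} - N{\left(2 + 1,v{\left(-1,-1 \right)} \right)} = 625 - - \frac{2 \left(2 + 1\right)}{75} = 625 - \left(- \frac{2}{75}\right) 3 = 625 - - \frac{2}{25} = 625 + \frac{2}{25} = \frac{15627}{25}$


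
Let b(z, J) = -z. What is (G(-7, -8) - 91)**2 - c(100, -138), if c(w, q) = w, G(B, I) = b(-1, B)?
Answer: 8000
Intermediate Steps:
G(B, I) = 1 (G(B, I) = -1*(-1) = 1)
(G(-7, -8) - 91)**2 - c(100, -138) = (1 - 91)**2 - 1*100 = (-90)**2 - 100 = 8100 - 100 = 8000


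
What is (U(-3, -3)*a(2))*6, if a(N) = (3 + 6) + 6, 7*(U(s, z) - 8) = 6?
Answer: 5580/7 ≈ 797.14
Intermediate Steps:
U(s, z) = 62/7 (U(s, z) = 8 + (1/7)*6 = 8 + 6/7 = 62/7)
a(N) = 15 (a(N) = 9 + 6 = 15)
(U(-3, -3)*a(2))*6 = ((62/7)*15)*6 = (930/7)*6 = 5580/7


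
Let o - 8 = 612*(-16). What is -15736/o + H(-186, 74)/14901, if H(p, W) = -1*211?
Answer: 29052214/18223923 ≈ 1.5942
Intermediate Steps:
o = -9784 (o = 8 + 612*(-16) = 8 - 9792 = -9784)
H(p, W) = -211
-15736/o + H(-186, 74)/14901 = -15736/(-9784) - 211/14901 = -15736*(-1/9784) - 211*1/14901 = 1967/1223 - 211/14901 = 29052214/18223923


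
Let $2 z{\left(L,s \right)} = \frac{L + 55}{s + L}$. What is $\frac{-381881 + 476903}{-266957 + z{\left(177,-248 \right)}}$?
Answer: $- \frac{749618}{2106007} \approx -0.35594$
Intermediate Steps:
$z{\left(L,s \right)} = \frac{55 + L}{2 \left(L + s\right)}$ ($z{\left(L,s \right)} = \frac{\left(L + 55\right) \frac{1}{s + L}}{2} = \frac{\left(55 + L\right) \frac{1}{L + s}}{2} = \frac{\frac{1}{L + s} \left(55 + L\right)}{2} = \frac{55 + L}{2 \left(L + s\right)}$)
$\frac{-381881 + 476903}{-266957 + z{\left(177,-248 \right)}} = \frac{-381881 + 476903}{-266957 + \frac{55 + 177}{2 \left(177 - 248\right)}} = \frac{95022}{-266957 + \frac{1}{2} \frac{1}{-71} \cdot 232} = \frac{95022}{-266957 + \frac{1}{2} \left(- \frac{1}{71}\right) 232} = \frac{95022}{-266957 - \frac{116}{71}} = \frac{95022}{- \frac{18954063}{71}} = 95022 \left(- \frac{71}{18954063}\right) = - \frac{749618}{2106007}$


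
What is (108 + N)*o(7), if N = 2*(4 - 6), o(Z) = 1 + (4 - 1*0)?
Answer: 520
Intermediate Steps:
o(Z) = 5 (o(Z) = 1 + (4 + 0) = 1 + 4 = 5)
N = -4 (N = 2*(-2) = -4)
(108 + N)*o(7) = (108 - 4)*5 = 104*5 = 520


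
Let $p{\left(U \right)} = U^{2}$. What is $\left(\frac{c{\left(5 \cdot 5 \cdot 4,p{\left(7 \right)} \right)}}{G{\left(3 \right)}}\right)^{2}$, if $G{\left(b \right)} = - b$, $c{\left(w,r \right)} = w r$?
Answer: $\frac{24010000}{9} \approx 2.6678 \cdot 10^{6}$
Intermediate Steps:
$c{\left(w,r \right)} = r w$
$\left(\frac{c{\left(5 \cdot 5 \cdot 4,p{\left(7 \right)} \right)}}{G{\left(3 \right)}}\right)^{2} = \left(\frac{7^{2} \cdot 5 \cdot 5 \cdot 4}{\left(-1\right) 3}\right)^{2} = \left(\frac{49 \cdot 25 \cdot 4}{-3}\right)^{2} = \left(49 \cdot 100 \left(- \frac{1}{3}\right)\right)^{2} = \left(4900 \left(- \frac{1}{3}\right)\right)^{2} = \left(- \frac{4900}{3}\right)^{2} = \frac{24010000}{9}$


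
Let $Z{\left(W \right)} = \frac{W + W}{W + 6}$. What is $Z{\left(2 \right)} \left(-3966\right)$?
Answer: $-1983$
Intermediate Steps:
$Z{\left(W \right)} = \frac{2 W}{6 + W}$
$Z{\left(2 \right)} \left(-3966\right) = 2 \cdot 2 \frac{1}{6 + 2} \left(-3966\right) = 2 \cdot 2 \cdot \frac{1}{8} \left(-3966\right) = \frac{1}{2} \left(-3966\right) = -1983$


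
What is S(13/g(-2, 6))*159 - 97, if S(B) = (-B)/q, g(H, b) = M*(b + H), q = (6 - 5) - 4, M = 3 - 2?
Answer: 301/4 ≈ 75.250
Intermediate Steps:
M = 1
q = -3 (q = 1 - 4 = -3)
g(H, b) = H + b (g(H, b) = 1*(b + H) = 1*(H + b) = H + b)
S(B) = B/3 (S(B) = -B/(-3) = -B*(-⅓) = B/3)
S(13/g(-2, 6))*159 - 97 = ((13/(-2 + 6))/3)*159 - 97 = ((13/4)/3)*159 - 97 = ((13*(¼))/3)*159 - 97 = ((⅓)*(13/4))*159 - 97 = (13/12)*159 - 97 = 689/4 - 97 = 301/4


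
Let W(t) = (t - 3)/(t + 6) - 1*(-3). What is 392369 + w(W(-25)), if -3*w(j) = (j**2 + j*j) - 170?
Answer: 141660849/361 ≈ 3.9241e+5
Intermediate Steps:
W(t) = 3 + (-3 + t)/(6 + t) (W(t) = (-3 + t)/(6 + t) + 3 = 3 + (-3 + t)/(6 + t))
w(j) = 170/3 - 2*j**2/3 (w(j) = -((j**2 + j*j) - 170)/3 = -((j**2 + j**2) - 170)/3 = -(2*j**2 - 170)/3 = -(-170 + 2*j**2)/3 = 170/3 - 2*j**2/3)
392369 + w(W(-25)) = 392369 + (170/3 - 2*(15 + 4*(-25))**2/(6 - 25)**2/3) = 392369 + (170/3 - 2*(15 - 100)**2/361/3) = 392369 + (170/3 - 2*(-1/19*(-85))**2/3) = 392369 + (170/3 - 2*(85/19)**2/3) = 392369 + (170/3 - 2/3*7225/361) = 392369 + (170/3 - 14450/1083) = 392369 + 15640/361 = 141660849/361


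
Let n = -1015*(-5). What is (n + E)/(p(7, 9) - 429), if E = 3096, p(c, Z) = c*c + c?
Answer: -8171/373 ≈ -21.906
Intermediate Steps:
n = 5075
p(c, Z) = c + c**2 (p(c, Z) = c**2 + c = c + c**2)
(n + E)/(p(7, 9) - 429) = (5075 + 3096)/(7*(1 + 7) - 429) = 8171/(7*8 - 429) = 8171/(56 - 429) = 8171/(-373) = 8171*(-1/373) = -8171/373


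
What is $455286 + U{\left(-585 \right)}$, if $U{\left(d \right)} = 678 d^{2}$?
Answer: $232483836$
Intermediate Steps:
$455286 + U{\left(-585 \right)} = 455286 + 678 \left(-585\right)^{2} = 455286 + 678 \cdot 342225 = 455286 + 232028550 = 232483836$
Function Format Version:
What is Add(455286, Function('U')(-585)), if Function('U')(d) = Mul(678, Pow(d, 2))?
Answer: 232483836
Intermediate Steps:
Add(455286, Function('U')(-585)) = Add(455286, Mul(678, Pow(-585, 2))) = Add(455286, Mul(678, 342225)) = Add(455286, 232028550) = 232483836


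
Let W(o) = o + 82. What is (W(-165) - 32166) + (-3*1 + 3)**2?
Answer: -32249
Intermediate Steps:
W(o) = 82 + o
(W(-165) - 32166) + (-3*1 + 3)**2 = ((82 - 165) - 32166) + (-3*1 + 3)**2 = (-83 - 32166) + (-3 + 3)**2 = -32249 + 0**2 = -32249 + 0 = -32249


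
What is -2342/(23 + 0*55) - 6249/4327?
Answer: -10277561/99521 ≈ -103.27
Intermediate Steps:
-2342/(23 + 0*55) - 6249/4327 = -2342/(23 + 0) - 6249*1/4327 = -2342/23 - 6249/4327 = -10277561/99521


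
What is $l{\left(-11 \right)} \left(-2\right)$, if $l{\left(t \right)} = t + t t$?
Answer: $-220$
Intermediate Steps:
$l{\left(t \right)} = t + t^{2}$
$l{\left(-11 \right)} \left(-2\right) = - 11 \left(1 - 11\right) \left(-2\right) = \left(-11\right) \left(-10\right) \left(-2\right) = 110 \left(-2\right) = -220$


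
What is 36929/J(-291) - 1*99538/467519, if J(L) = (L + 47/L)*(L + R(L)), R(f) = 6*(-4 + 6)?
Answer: 890375910895/3683911334376 ≈ 0.24169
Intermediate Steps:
R(f) = 12 (R(f) = 6*2 = 12)
J(L) = (12 + L)*(L + 47/L) (J(L) = (L + 47/L)*(L + 12) = (L + 47/L)*(12 + L) = (12 + L)*(L + 47/L))
36929/J(-291) - 1*99538/467519 = 36929/(47 + (-291)² + 12*(-291) + 564/(-291)) - 1*99538/467519 = 36929/(47 + 84681 - 3492 + 564*(-1/291)) - 99538*1/467519 = 36929/(47 + 84681 - 3492 - 188/97) - 99538/467519 = 36929/(7879704/97) - 99538/467519 = 36929*(97/7879704) - 99538/467519 = 3582113/7879704 - 99538/467519 = 890375910895/3683911334376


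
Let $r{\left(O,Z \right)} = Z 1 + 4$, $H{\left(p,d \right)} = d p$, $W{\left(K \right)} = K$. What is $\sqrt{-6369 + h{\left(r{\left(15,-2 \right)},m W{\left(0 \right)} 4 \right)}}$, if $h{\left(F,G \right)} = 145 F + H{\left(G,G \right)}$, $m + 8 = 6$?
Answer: $i \sqrt{6079} \approx 77.968 i$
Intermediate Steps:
$m = -2$ ($m = -8 + 6 = -2$)
$r{\left(O,Z \right)} = 4 + Z$ ($r{\left(O,Z \right)} = Z + 4 = 4 + Z$)
$h{\left(F,G \right)} = G^{2} + 145 F$ ($h{\left(F,G \right)} = 145 F + G G = 145 F + G^{2} = G^{2} + 145 F$)
$\sqrt{-6369 + h{\left(r{\left(15,-2 \right)},m W{\left(0 \right)} 4 \right)}} = \sqrt{-6369 + \left(\left(\left(-2\right) 0 \cdot 4\right)^{2} + 145 \left(4 - 2\right)\right)} = \sqrt{-6369 + \left(\left(0 \cdot 4\right)^{2} + 145 \cdot 2\right)} = \sqrt{-6369 + \left(0^{2} + 290\right)} = \sqrt{-6369 + \left(0 + 290\right)} = \sqrt{-6369 + 290} = \sqrt{-6079} = i \sqrt{6079}$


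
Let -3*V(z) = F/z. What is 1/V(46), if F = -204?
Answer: 23/34 ≈ 0.67647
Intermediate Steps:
V(z) = 68/z (V(z) = -(-68)/z = 68/z)
1/V(46) = 1/(68/46) = 1/(68*(1/46)) = 1/(34/23) = 23/34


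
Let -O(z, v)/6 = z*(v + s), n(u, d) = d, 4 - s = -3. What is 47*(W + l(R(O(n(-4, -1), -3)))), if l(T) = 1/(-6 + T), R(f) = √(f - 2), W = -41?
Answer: -13630/7 - 47*√22/14 ≈ -1962.9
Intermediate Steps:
s = 7 (s = 4 - 1*(-3) = 4 + 3 = 7)
O(z, v) = -6*z*(7 + v) (O(z, v) = -6*z*(v + 7) = -6*z*(7 + v))
R(f) = √(-2 + f)
47*(W + l(R(O(n(-4, -1), -3)))) = 47*(-41 + 1/(-6 + √(-2 - 6*(-1)*(7 - 3)))) = 47*(-41 + 1/(-6 + √(-2 - 6*(-1)*4))) = 47*(-41 + 1/(-6 + √(-2 + 24))) = 47*(-41 + 1/(-6 + √22)) = -1927 + 47/(-6 + √22)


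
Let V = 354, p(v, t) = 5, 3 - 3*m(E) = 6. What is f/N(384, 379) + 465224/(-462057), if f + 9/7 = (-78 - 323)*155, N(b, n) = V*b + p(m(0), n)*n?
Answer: -649894252366/445800448569 ≈ -1.4578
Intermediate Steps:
m(E) = -1 (m(E) = 1 - 1/3*6 = 1 - 2 = -1)
N(b, n) = 5*n + 354*b (N(b, n) = 354*b + 5*n = 5*n + 354*b)
f = -435094/7 (f = -9/7 + (-78 - 323)*155 = -9/7 - 401*155 = -9/7 - 62155 = -435094/7 ≈ -62156.)
f/N(384, 379) + 465224/(-462057) = -435094/(7*(5*379 + 354*384)) + 465224/(-462057) = -435094/(7*(1895 + 135936)) + 465224*(-1/462057) = -435094/7/137831 - 465224/462057 = -435094/7*1/137831 - 465224/462057 = -435094/964817 - 465224/462057 = -649894252366/445800448569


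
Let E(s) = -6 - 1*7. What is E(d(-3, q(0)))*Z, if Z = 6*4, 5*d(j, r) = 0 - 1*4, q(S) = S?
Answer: -312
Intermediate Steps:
d(j, r) = -4/5 (d(j, r) = (0 - 1*4)/5 = (0 - 4)/5 = (1/5)*(-4) = -4/5)
Z = 24
E(s) = -13 (E(s) = -6 - 7 = -13)
E(d(-3, q(0)))*Z = -13*24 = -312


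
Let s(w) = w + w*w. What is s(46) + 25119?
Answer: 27281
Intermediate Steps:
s(w) = w + w²
s(46) + 25119 = 46*(1 + 46) + 25119 = 46*47 + 25119 = 2162 + 25119 = 27281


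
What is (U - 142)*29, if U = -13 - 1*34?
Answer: -5481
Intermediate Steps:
U = -47 (U = -13 - 34 = -47)
(U - 142)*29 = (-47 - 142)*29 = -189*29 = -5481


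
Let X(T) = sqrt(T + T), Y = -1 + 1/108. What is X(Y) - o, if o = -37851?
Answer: 37851 + I*sqrt(642)/18 ≈ 37851.0 + 1.4077*I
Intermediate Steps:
Y = -107/108 (Y = -1 + 1/108 = -107/108 ≈ -0.99074)
X(T) = sqrt(2)*sqrt(T) (X(T) = sqrt(2*T) = sqrt(2)*sqrt(T))
X(Y) - o = sqrt(2)*sqrt(-107/108) - 1*(-37851) = sqrt(2)*(I*sqrt(321)/18) + 37851 = I*sqrt(642)/18 + 37851 = 37851 + I*sqrt(642)/18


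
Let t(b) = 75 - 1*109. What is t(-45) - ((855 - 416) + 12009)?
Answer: -12482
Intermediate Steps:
t(b) = -34 (t(b) = 75 - 109 = -34)
t(-45) - ((855 - 416) + 12009) = -34 - ((855 - 416) + 12009) = -34 - (439 + 12009) = -34 - 1*12448 = -34 - 12448 = -12482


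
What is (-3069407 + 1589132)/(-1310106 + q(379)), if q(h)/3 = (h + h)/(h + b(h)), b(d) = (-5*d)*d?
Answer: 10383855/9190151 ≈ 1.1299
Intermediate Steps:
b(d) = -5*d²
q(h) = 6*h/(h - 5*h²) (q(h) = 3*((h + h)/(h - 5*h²)) = 3*((2*h)/(h - 5*h²)) = 3*(2*h/(h - 5*h²)) = 6*h/(h - 5*h²))
(-3069407 + 1589132)/(-1310106 + q(379)) = (-3069407 + 1589132)/(-1310106 - 6/(-1 + 5*379)) = -1480275/(-1310106 - 6/(-1 + 1895)) = -1480275/(-1310106 - 6/1894) = -1480275/(-1310106 - 6*1/1894) = -1480275/(-1310106 - 3/947) = -1480275/(-1240670385/947) = -1480275*(-947/1240670385) = 10383855/9190151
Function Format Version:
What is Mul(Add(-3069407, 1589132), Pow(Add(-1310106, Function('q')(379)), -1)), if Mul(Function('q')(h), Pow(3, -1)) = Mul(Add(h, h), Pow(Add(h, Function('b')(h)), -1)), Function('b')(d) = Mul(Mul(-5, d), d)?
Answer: Rational(10383855, 9190151) ≈ 1.1299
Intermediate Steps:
Function('b')(d) = Mul(-5, Pow(d, 2))
Function('q')(h) = Mul(6, h, Pow(Add(h, Mul(-5, Pow(h, 2))), -1)) (Function('q')(h) = Mul(3, Mul(Add(h, h), Pow(Add(h, Mul(-5, Pow(h, 2))), -1))) = Mul(3, Mul(Mul(2, h), Pow(Add(h, Mul(-5, Pow(h, 2))), -1))) = Mul(3, Mul(2, h, Pow(Add(h, Mul(-5, Pow(h, 2))), -1))) = Mul(6, h, Pow(Add(h, Mul(-5, Pow(h, 2))), -1)))
Mul(Add(-3069407, 1589132), Pow(Add(-1310106, Function('q')(379)), -1)) = Mul(Add(-3069407, 1589132), Pow(Add(-1310106, Mul(-6, Pow(Add(-1, Mul(5, 379)), -1))), -1)) = Mul(-1480275, Pow(Add(-1310106, Mul(-6, Pow(Add(-1, 1895), -1))), -1)) = Mul(-1480275, Pow(Add(-1310106, Mul(-6, Pow(1894, -1))), -1)) = Mul(-1480275, Pow(Add(-1310106, Mul(-6, Rational(1, 1894))), -1)) = Mul(-1480275, Pow(Add(-1310106, Rational(-3, 947)), -1)) = Mul(-1480275, Pow(Rational(-1240670385, 947), -1)) = Mul(-1480275, Rational(-947, 1240670385)) = Rational(10383855, 9190151)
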